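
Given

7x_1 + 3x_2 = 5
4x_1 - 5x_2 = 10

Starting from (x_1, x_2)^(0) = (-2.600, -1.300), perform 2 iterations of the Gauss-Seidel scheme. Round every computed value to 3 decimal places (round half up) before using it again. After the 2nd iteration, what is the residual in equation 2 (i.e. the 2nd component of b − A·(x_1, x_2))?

0.001

Iteration 1:
  x_1 = (5 - (3)·-1.300) / (7) = 1.271
  x_2 = (10 - (4)·1.271) / (-5) = -0.983
Iteration 2:
  x_1 = (5 - (3)·-0.983) / (7) = 1.136
  x_2 = (10 - (4)·1.136) / (-5) = -1.091
Residual b − A·x = (0.321, 0.001)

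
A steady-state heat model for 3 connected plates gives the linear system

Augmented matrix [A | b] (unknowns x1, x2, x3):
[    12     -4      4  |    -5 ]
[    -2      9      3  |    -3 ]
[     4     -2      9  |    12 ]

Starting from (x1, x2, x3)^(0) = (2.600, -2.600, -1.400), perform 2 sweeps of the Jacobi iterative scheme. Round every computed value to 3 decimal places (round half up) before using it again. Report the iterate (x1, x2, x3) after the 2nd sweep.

(-0.046, -0.382, 1.854)

Iteration 1:
  x1 = (-5 - (-4)·-2.600 - (4)·-1.400) / (12) = -0.817
  x2 = (-3 - (-2)·2.600 - (3)·-1.400) / (9) = 0.711
  x3 = (12 - (4)·2.600 - (-2)·-2.600) / (9) = -0.400
Iteration 2:
  x1 = (-5 - (-4)·0.711 - (4)·-0.400) / (12) = -0.046
  x2 = (-3 - (-2)·-0.817 - (3)·-0.400) / (9) = -0.382
  x3 = (12 - (4)·-0.817 - (-2)·0.711) / (9) = 1.854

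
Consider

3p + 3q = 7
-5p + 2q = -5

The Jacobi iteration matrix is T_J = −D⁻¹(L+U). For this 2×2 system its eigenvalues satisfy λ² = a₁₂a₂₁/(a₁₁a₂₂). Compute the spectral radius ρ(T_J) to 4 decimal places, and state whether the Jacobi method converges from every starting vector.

a₁₂a₂₁/(a₁₁a₂₂) = (3)·(-5) / ((3)·(2)) = -2.500000
ρ = √|-2.500000| = √2.500000 = 1.5811
ρ > 1, so Jacobi diverges

1.5811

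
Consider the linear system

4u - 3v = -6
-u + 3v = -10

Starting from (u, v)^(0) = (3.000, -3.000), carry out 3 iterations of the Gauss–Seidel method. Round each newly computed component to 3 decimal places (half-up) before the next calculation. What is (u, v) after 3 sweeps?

Iteration 1:
  u = (-6 - (-3)·-3.000) / (4) = -3.750
  v = (-10 - (-1)·-3.750) / (3) = -4.583
Iteration 2:
  u = (-6 - (-3)·-4.583) / (4) = -4.937
  v = (-10 - (-1)·-4.937) / (3) = -4.979
Iteration 3:
  u = (-6 - (-3)·-4.979) / (4) = -5.234
  v = (-10 - (-1)·-5.234) / (3) = -5.078

(-5.234, -5.078)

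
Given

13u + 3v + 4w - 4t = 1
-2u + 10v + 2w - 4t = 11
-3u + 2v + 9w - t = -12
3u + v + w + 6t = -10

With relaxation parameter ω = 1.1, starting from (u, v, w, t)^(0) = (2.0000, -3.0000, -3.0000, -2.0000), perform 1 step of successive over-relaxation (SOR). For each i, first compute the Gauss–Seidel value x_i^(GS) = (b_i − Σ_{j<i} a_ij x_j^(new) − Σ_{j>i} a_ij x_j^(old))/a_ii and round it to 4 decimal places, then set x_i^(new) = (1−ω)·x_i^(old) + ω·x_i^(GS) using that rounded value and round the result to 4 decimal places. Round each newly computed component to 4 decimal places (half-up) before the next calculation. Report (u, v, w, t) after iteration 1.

Iteration 1:
  u: GS value = (1 - (3)·-3.0000 - (4)·-3.0000 - (-4)·-2.0000) / (13) = 1.0769;  u ← (1−ω)·2.0000 + ω·1.0769 = 0.9846
  v: GS value = (11 - (-2)·0.9846 - (2)·-3.0000 - (-4)·-2.0000) / (10) = 1.0969;  v ← (1−ω)·-3.0000 + ω·1.0969 = 1.5066
  w: GS value = (-12 - (-3)·0.9846 - (2)·1.5066 - (-1)·-2.0000) / (9) = -1.5622;  w ← (1−ω)·-3.0000 + ω·-1.5622 = -1.4184
  t: GS value = (-10 - (3)·0.9846 - (1)·1.5066 - (1)·-1.4184) / (6) = -2.1737;  t ← (1−ω)·-2.0000 + ω·-2.1737 = -2.1911

(0.9846, 1.5066, -1.4184, -2.1911)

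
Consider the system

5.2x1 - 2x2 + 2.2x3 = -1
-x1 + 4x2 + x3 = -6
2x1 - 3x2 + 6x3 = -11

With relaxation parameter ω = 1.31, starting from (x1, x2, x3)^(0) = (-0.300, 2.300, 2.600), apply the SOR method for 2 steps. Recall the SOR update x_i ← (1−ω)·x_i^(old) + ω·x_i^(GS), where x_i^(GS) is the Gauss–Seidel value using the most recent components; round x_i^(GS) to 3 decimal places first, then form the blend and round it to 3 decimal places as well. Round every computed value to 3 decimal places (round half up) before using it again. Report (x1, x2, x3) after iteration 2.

Iteration 1:
  x1: GS value = (-1 - (-2)·2.300 - (2.2)·2.600) / (5.2) = -0.408;  x1 ← (1−ω)·-0.300 + ω·-0.408 = -0.441
  x2: GS value = (-6 - (-1)·-0.441 - (1)·2.600) / (4) = -2.260;  x2 ← (1−ω)·2.300 + ω·-2.260 = -3.674
  x3: GS value = (-11 - (2)·-0.441 - (-3)·-3.674) / (6) = -3.523;  x3 ← (1−ω)·2.600 + ω·-3.523 = -5.421
Iteration 2:
  x1: GS value = (-1 - (-2)·-3.674 - (2.2)·-5.421) / (5.2) = 0.688;  x1 ← (1−ω)·-0.441 + ω·0.688 = 1.038
  x2: GS value = (-6 - (-1)·1.038 - (1)·-5.421) / (4) = 0.115;  x2 ← (1−ω)·-3.674 + ω·0.115 = 1.290
  x3: GS value = (-11 - (2)·1.038 - (-3)·1.290) / (6) = -1.534;  x3 ← (1−ω)·-5.421 + ω·-1.534 = -0.329

(1.038, 1.290, -0.329)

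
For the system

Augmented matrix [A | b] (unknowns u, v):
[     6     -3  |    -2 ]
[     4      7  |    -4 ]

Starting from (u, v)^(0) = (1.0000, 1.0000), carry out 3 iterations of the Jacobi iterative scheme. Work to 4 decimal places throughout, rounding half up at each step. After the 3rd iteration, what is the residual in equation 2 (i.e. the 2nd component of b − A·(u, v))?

Iteration 1:
  u = (-2 - (-3)·1.0000) / (6) = 0.1667
  v = (-4 - (4)·1.0000) / (7) = -1.1429
Iteration 2:
  u = (-2 - (-3)·-1.1429) / (6) = -0.9048
  v = (-4 - (4)·0.1667) / (7) = -0.6667
Iteration 3:
  u = (-2 - (-3)·-0.6667) / (6) = -0.6667
  v = (-4 - (4)·-0.9048) / (7) = -0.0544
Residual b − A·x = (1.8370, -0.9524)

-0.9524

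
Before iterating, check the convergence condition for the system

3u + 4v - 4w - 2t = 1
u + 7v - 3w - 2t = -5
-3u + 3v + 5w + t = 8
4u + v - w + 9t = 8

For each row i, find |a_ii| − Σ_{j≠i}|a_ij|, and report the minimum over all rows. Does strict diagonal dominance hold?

-7

row 1: |3| − (4+4+2) = -7
row 2: |7| − (1+3+2) = 1
row 3: |5| − (3+3+1) = -2
row 4: |9| − (4+1+1) = 3
minimum over rows = -7 → not strictly diagonally dominant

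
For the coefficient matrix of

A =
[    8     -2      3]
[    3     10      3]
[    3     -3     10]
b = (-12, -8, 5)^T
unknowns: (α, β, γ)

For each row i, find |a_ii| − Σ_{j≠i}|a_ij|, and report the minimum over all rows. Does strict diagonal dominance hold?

3

row 1: |8| − (2+3) = 3
row 2: |10| − (3+3) = 4
row 3: |10| − (3+3) = 4
minimum over rows = 3 → strictly diagonally dominant (convergence guaranteed)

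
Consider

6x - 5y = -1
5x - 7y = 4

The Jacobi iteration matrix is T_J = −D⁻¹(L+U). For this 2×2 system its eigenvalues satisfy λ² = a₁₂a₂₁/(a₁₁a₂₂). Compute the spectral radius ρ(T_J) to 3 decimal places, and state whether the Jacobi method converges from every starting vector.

a₁₂a₂₁/(a₁₁a₂₂) = (-5)·(5) / ((6)·(-7)) = 0.595238
ρ = √|0.595238| = √0.595238 = 0.772
ρ < 1, so Jacobi converges

0.772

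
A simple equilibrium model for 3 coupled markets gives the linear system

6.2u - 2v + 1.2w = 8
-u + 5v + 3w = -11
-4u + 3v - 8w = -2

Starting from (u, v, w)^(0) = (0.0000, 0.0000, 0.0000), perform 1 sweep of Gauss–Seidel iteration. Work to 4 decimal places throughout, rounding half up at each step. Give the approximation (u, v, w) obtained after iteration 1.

(1.2903, -1.9419, -1.1234)

Iteration 1:
  u = (8 - (-2)·0.0000 - (1.2)·0.0000) / (6.2) = 1.2903
  v = (-11 - (-1)·1.2903 - (3)·0.0000) / (5) = -1.9419
  w = (-2 - (-4)·1.2903 - (3)·-1.9419) / (-8) = -1.1234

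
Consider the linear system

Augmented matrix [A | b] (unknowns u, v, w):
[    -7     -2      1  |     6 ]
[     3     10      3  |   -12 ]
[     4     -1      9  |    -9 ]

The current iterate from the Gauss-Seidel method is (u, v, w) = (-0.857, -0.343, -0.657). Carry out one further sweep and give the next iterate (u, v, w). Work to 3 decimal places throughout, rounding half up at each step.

One sweep:
  u = (6 - (-2)·-0.343 - (1)·-0.657) / (-7) = -0.853
  v = (-12 - (3)·-0.853 - (3)·-0.657) / (10) = -0.747
  w = (-9 - (4)·-0.853 - (-1)·-0.747) / (9) = -0.704

(-0.853, -0.747, -0.704)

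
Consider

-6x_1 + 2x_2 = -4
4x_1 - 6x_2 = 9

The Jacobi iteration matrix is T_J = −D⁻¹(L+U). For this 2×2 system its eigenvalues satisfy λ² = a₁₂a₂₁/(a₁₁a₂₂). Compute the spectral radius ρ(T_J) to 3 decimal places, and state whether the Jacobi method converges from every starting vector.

0.471

a₁₂a₂₁/(a₁₁a₂₂) = (2)·(4) / ((-6)·(-6)) = 0.222222
ρ = √|0.222222| = √0.222222 = 0.471
ρ < 1, so Jacobi converges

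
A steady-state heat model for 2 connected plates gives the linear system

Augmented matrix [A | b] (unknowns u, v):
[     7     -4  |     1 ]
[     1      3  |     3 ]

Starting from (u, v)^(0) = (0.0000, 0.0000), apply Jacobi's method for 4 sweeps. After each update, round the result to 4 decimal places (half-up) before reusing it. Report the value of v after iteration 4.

Iteration 1:
  u = (1 - (-4)·0.0000) / (7) = 0.1429
  v = (3 - (1)·0.0000) / (3) = 1.0000
Iteration 2:
  u = (1 - (-4)·1.0000) / (7) = 0.7143
  v = (3 - (1)·0.1429) / (3) = 0.9524
Iteration 3:
  u = (1 - (-4)·0.9524) / (7) = 0.6871
  v = (3 - (1)·0.7143) / (3) = 0.7619
Iteration 4:
  u = (1 - (-4)·0.7619) / (7) = 0.5782
  v = (3 - (1)·0.6871) / (3) = 0.7710

0.7710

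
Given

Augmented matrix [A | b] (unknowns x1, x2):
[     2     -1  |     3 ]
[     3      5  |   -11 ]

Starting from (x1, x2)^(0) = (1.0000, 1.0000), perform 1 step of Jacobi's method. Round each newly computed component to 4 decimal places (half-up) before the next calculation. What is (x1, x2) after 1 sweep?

(2.0000, -2.8000)

Iteration 1:
  x1 = (3 - (-1)·1.0000) / (2) = 2.0000
  x2 = (-11 - (3)·1.0000) / (5) = -2.8000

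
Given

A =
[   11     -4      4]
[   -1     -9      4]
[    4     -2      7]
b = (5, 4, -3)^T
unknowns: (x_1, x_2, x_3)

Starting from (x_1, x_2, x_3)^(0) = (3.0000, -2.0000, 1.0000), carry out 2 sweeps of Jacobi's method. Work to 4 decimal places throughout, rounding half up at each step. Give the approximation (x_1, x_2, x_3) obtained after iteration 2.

Iteration 1:
  x_1 = (5 - (-4)·-2.0000 - (4)·1.0000) / (11) = -0.6364
  x_2 = (4 - (-1)·3.0000 - (4)·1.0000) / (-9) = -0.3333
  x_3 = (-3 - (4)·3.0000 - (-2)·-2.0000) / (7) = -2.7143
Iteration 2:
  x_1 = (5 - (-4)·-0.3333 - (4)·-2.7143) / (11) = 1.3204
  x_2 = (4 - (-1)·-0.6364 - (4)·-2.7143) / (-9) = -1.5801
  x_3 = (-3 - (4)·-0.6364 - (-2)·-0.3333) / (7) = -0.1601

(1.3204, -1.5801, -0.1601)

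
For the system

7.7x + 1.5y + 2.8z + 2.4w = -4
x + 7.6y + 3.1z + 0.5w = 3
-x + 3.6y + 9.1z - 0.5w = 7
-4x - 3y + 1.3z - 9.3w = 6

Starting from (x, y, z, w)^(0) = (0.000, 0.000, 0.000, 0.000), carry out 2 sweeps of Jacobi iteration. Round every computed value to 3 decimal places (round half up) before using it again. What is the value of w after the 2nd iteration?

-0.442

Iteration 1:
  x = (-4 - (1.5)·0.000 - (2.8)·0.000 - (2.4)·0.000) / (7.7) = -0.519
  y = (3 - (1)·0.000 - (3.1)·0.000 - (0.5)·0.000) / (7.6) = 0.395
  z = (7 - (-1)·0.000 - (3.6)·0.000 - (-0.5)·0.000) / (9.1) = 0.769
  w = (6 - (-4)·0.000 - (-3)·0.000 - (1.3)·0.000) / (-9.3) = -0.645
Iteration 2:
  x = (-4 - (1.5)·0.395 - (2.8)·0.769 - (2.4)·-0.645) / (7.7) = -0.675
  y = (3 - (1)·-0.519 - (3.1)·0.769 - (0.5)·-0.645) / (7.6) = 0.192
  z = (7 - (-1)·-0.519 - (3.6)·0.395 - (-0.5)·-0.645) / (9.1) = 0.520
  w = (6 - (-4)·-0.519 - (-3)·0.395 - (1.3)·0.769) / (-9.3) = -0.442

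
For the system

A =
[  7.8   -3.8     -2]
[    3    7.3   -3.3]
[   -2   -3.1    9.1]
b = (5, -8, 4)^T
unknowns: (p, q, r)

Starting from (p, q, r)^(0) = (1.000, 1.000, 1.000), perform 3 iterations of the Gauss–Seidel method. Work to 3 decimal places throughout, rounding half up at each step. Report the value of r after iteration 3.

0.101

Iteration 1:
  p = (5 - (-3.8)·1.000 - (-2)·1.000) / (7.8) = 1.385
  q = (-8 - (3)·1.385 - (-3.3)·1.000) / (7.3) = -1.213
  r = (4 - (-2)·1.385 - (-3.1)·-1.213) / (9.1) = 0.331
Iteration 2:
  p = (5 - (-3.8)·-1.213 - (-2)·0.331) / (7.8) = 0.135
  q = (-8 - (3)·0.135 - (-3.3)·0.331) / (7.3) = -1.002
  r = (4 - (-2)·0.135 - (-3.1)·-1.002) / (9.1) = 0.128
Iteration 3:
  p = (5 - (-3.8)·-1.002 - (-2)·0.128) / (7.8) = 0.186
  q = (-8 - (3)·0.186 - (-3.3)·0.128) / (7.3) = -1.114
  r = (4 - (-2)·0.186 - (-3.1)·-1.114) / (9.1) = 0.101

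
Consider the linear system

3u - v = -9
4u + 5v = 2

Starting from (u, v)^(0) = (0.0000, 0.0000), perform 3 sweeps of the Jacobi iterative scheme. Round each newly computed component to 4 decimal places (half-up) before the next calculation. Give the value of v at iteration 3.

2.6934

Iteration 1:
  u = (-9 - (-1)·0.0000) / (3) = -3.0000
  v = (2 - (4)·0.0000) / (5) = 0.4000
Iteration 2:
  u = (-9 - (-1)·0.4000) / (3) = -2.8667
  v = (2 - (4)·-3.0000) / (5) = 2.8000
Iteration 3:
  u = (-9 - (-1)·2.8000) / (3) = -2.0667
  v = (2 - (4)·-2.8667) / (5) = 2.6934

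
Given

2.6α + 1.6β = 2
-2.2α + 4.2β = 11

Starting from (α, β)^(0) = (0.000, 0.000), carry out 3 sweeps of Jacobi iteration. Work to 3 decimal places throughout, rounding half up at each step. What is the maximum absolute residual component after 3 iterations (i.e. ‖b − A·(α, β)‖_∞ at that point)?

Iteration 1:
  α = (2 - (1.6)·0.000) / (2.6) = 0.769
  β = (11 - (-2.2)·0.000) / (4.2) = 2.619
Iteration 2:
  α = (2 - (1.6)·2.619) / (2.6) = -0.842
  β = (11 - (-2.2)·0.769) / (4.2) = 3.022
Iteration 3:
  α = (2 - (1.6)·3.022) / (2.6) = -1.090
  β = (11 - (-2.2)·-0.842) / (4.2) = 2.178
Residual b − A·x = (1.349, -0.546); ∞-norm = 1.349

1.349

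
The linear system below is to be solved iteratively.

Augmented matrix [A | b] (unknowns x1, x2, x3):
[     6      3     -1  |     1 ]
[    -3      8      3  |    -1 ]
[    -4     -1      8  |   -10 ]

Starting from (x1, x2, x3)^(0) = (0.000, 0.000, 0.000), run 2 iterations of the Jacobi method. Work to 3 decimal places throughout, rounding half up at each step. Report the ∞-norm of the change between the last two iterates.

Iteration 1:
  x1 = (1 - (3)·0.000 - (-1)·0.000) / (6) = 0.167
  x2 = (-1 - (-3)·0.000 - (3)·0.000) / (8) = -0.125
  x3 = (-10 - (-4)·0.000 - (-1)·0.000) / (8) = -1.250
Iteration 2:
  x1 = (1 - (3)·-0.125 - (-1)·-1.250) / (6) = 0.021
  x2 = (-1 - (-3)·0.167 - (3)·-1.250) / (8) = 0.406
  x3 = (-10 - (-4)·0.167 - (-1)·-0.125) / (8) = -1.182
Change: (-0.146, 0.531, 0.068) → max |·| = 0.531

0.531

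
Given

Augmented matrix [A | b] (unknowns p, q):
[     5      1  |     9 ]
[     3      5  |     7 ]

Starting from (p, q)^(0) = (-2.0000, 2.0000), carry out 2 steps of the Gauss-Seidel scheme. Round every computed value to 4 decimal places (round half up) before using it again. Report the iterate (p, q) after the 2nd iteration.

Iteration 1:
  p = (9 - (1)·2.0000) / (5) = 1.4000
  q = (7 - (3)·1.4000) / (5) = 0.5600
Iteration 2:
  p = (9 - (1)·0.5600) / (5) = 1.6880
  q = (7 - (3)·1.6880) / (5) = 0.3872

(1.6880, 0.3872)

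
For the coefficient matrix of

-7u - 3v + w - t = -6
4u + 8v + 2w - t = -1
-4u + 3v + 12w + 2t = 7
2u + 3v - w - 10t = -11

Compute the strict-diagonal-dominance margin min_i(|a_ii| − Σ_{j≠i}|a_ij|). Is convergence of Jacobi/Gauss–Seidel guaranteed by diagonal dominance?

1

row 1: |-7| − (3+1+1) = 2
row 2: |8| − (4+2+1) = 1
row 3: |12| − (4+3+2) = 3
row 4: |-10| − (2+3+1) = 4
minimum over rows = 1 → strictly diagonally dominant (convergence guaranteed)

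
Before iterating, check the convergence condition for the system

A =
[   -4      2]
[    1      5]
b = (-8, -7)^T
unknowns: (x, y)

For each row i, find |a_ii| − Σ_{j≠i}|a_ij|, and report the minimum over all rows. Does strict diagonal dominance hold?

row 1: |-4| − (2) = 2
row 2: |5| − (1) = 4
minimum over rows = 2 → strictly diagonally dominant (convergence guaranteed)

2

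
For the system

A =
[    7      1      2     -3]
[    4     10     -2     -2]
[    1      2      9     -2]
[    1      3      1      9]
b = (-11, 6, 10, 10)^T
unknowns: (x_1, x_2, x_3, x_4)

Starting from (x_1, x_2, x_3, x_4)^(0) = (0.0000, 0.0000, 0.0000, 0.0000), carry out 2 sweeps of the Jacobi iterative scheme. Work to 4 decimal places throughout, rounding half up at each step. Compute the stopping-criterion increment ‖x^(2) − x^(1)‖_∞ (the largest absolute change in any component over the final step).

Iteration 1:
  x_1 = (-11 - (1)·0.0000 - (2)·0.0000 - (-3)·0.0000) / (7) = -1.5714
  x_2 = (6 - (4)·0.0000 - (-2)·0.0000 - (-2)·0.0000) / (10) = 0.6000
  x_3 = (10 - (1)·0.0000 - (2)·0.0000 - (-2)·0.0000) / (9) = 1.1111
  x_4 = (10 - (1)·0.0000 - (3)·0.0000 - (1)·0.0000) / (9) = 1.1111
Iteration 2:
  x_1 = (-11 - (1)·0.6000 - (2)·1.1111 - (-3)·1.1111) / (7) = -1.4984
  x_2 = (6 - (4)·-1.5714 - (-2)·1.1111 - (-2)·1.1111) / (10) = 1.6730
  x_3 = (10 - (1)·-1.5714 - (2)·0.6000 - (-2)·1.1111) / (9) = 1.3993
  x_4 = (10 - (1)·-1.5714 - (3)·0.6000 - (1)·1.1111) / (9) = 0.9623
Change: (0.0730, 1.0730, 0.2882, -0.1488) → max |·| = 1.0730

1.0730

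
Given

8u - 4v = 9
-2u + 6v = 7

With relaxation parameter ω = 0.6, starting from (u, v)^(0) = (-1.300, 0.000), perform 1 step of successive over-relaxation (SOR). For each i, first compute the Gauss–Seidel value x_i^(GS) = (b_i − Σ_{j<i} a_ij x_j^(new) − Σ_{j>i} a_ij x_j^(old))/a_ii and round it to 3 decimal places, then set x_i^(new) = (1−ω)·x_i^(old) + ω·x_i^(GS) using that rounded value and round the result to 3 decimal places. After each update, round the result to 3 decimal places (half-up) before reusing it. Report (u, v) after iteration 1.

Iteration 1:
  u: GS value = (9 - (-4)·0.000) / (8) = 1.125;  u ← (1−ω)·-1.300 + ω·1.125 = 0.155
  v: GS value = (7 - (-2)·0.155) / (6) = 1.218;  v ← (1−ω)·0.000 + ω·1.218 = 0.731

(0.155, 0.731)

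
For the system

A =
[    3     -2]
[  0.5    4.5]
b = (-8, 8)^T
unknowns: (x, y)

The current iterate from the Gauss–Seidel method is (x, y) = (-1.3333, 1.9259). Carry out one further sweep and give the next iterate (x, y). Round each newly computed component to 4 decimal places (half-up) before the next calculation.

One sweep:
  x = (-8 - (-2)·1.9259) / (3) = -1.3827
  y = (8 - (0.5)·-1.3827) / (4.5) = 1.9314

(-1.3827, 1.9314)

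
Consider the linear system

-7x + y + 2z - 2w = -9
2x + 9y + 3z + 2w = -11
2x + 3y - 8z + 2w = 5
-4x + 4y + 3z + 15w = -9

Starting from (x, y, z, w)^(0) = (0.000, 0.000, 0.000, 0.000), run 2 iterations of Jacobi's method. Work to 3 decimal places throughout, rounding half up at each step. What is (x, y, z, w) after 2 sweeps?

(1.104, -1.166, -0.912, 0.194)

Iteration 1:
  x = (-9 - (1)·0.000 - (2)·0.000 - (-2)·0.000) / (-7) = 1.286
  y = (-11 - (2)·0.000 - (3)·0.000 - (2)·0.000) / (9) = -1.222
  z = (5 - (2)·0.000 - (3)·0.000 - (2)·0.000) / (-8) = -0.625
  w = (-9 - (-4)·0.000 - (4)·0.000 - (3)·0.000) / (15) = -0.600
Iteration 2:
  x = (-9 - (1)·-1.222 - (2)·-0.625 - (-2)·-0.600) / (-7) = 1.104
  y = (-11 - (2)·1.286 - (3)·-0.625 - (2)·-0.600) / (9) = -1.166
  z = (5 - (2)·1.286 - (3)·-1.222 - (2)·-0.600) / (-8) = -0.912
  w = (-9 - (-4)·1.286 - (4)·-1.222 - (3)·-0.625) / (15) = 0.194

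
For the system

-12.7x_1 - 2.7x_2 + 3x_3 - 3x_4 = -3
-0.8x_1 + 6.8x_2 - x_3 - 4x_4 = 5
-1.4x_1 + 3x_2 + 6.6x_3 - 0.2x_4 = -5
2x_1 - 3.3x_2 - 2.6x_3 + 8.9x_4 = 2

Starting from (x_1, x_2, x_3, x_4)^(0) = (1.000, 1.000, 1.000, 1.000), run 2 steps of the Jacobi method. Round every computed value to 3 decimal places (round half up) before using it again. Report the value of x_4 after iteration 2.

Iteration 1:
  x_1 = (-3 - (-2.7)·1.000 - (3)·1.000 - (-3)·1.000) / (-12.7) = 0.024
  x_2 = (5 - (-0.8)·1.000 - (-1)·1.000 - (-4)·1.000) / (6.8) = 1.588
  x_3 = (-5 - (-1.4)·1.000 - (3)·1.000 - (-0.2)·1.000) / (6.6) = -0.970
  x_4 = (2 - (2)·1.000 - (-3.3)·1.000 - (-2.6)·1.000) / (8.9) = 0.663
Iteration 2:
  x_1 = (-3 - (-2.7)·1.588 - (3)·-0.970 - (-3)·0.663) / (-12.7) = -0.487
  x_2 = (5 - (-0.8)·0.024 - (-1)·-0.970 - (-4)·0.663) / (6.8) = 0.985
  x_3 = (-5 - (-1.4)·0.024 - (3)·1.588 - (-0.2)·0.663) / (6.6) = -1.454
  x_4 = (2 - (2)·0.024 - (-3.3)·1.588 - (-2.6)·-0.970) / (8.9) = 0.525

0.525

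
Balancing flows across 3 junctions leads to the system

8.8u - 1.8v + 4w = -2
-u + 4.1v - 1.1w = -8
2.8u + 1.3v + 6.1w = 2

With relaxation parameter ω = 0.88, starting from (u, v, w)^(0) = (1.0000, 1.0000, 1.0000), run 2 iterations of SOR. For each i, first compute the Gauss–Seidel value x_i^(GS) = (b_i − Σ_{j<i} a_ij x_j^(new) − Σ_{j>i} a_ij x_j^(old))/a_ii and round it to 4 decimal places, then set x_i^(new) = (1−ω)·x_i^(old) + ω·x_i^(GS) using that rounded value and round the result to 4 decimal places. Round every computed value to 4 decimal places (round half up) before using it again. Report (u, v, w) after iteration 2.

(-0.8114, -1.8741, 1.0634)

Iteration 1:
  u: GS value = (-2 - (-1.8)·1.0000 - (4)·1.0000) / (8.8) = -0.4773;  u ← (1−ω)·1.0000 + ω·-0.4773 = -0.3000
  v: GS value = (-8 - (-1)·-0.3000 - (-1.1)·1.0000) / (4.1) = -1.7561;  v ← (1−ω)·1.0000 + ω·-1.7561 = -1.4254
  w: GS value = (2 - (2.8)·-0.3000 - (1.3)·-1.4254) / (6.1) = 0.7693;  w ← (1−ω)·1.0000 + ω·0.7693 = 0.7970
Iteration 2:
  u: GS value = (-2 - (-1.8)·-1.4254 - (4)·0.7970) / (8.8) = -0.8811;  u ← (1−ω)·-0.3000 + ω·-0.8811 = -0.8114
  v: GS value = (-8 - (-1)·-0.8114 - (-1.1)·0.7970) / (4.1) = -1.9353;  v ← (1−ω)·-1.4254 + ω·-1.9353 = -1.8741
  w: GS value = (2 - (2.8)·-0.8114 - (1.3)·-1.8741) / (6.1) = 1.0997;  w ← (1−ω)·0.7970 + ω·1.0997 = 1.0634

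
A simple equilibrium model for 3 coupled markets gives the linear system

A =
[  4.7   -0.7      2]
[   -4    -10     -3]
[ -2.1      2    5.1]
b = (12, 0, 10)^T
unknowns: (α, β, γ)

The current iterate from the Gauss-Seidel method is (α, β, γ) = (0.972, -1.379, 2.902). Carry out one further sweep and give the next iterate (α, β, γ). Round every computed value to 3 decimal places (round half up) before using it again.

One sweep:
  α = (12 - (-0.7)·-1.379 - (2)·2.902) / (4.7) = 1.113
  β = (0 - (-4)·1.113 - (-3)·2.902) / (-10) = -1.316
  γ = (10 - (-2.1)·1.113 - (2)·-1.316) / (5.1) = 2.935

(1.113, -1.316, 2.935)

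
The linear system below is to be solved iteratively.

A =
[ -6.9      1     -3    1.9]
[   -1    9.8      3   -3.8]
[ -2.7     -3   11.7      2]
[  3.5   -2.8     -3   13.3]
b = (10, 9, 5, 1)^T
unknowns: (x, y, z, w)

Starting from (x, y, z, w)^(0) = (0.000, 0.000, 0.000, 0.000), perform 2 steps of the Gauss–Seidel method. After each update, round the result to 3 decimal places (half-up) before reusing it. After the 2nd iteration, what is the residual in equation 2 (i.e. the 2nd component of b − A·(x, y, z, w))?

0.045

Iteration 1:
  x = (10 - (1)·0.000 - (-3)·0.000 - (1.9)·0.000) / (-6.9) = -1.449
  y = (9 - (-1)·-1.449 - (3)·0.000 - (-3.8)·0.000) / (9.8) = 0.771
  z = (5 - (-2.7)·-1.449 - (-3)·0.771 - (2)·0.000) / (11.7) = 0.291
  w = (1 - (3.5)·-1.449 - (-2.8)·0.771 - (-3)·0.291) / (13.3) = 0.684
Iteration 2:
  x = (10 - (1)·0.771 - (-3)·0.291 - (1.9)·0.684) / (-6.9) = -1.276
  y = (9 - (-1)·-1.276 - (3)·0.291 - (-3.8)·0.684) / (9.8) = 0.964
  z = (5 - (-2.7)·-1.276 - (-3)·0.964 - (2)·0.684) / (11.7) = 0.263
  w = (1 - (3.5)·-1.276 - (-2.8)·0.964 - (-3)·0.263) / (13.3) = 0.673
Residual b − A·x = (-0.258, 0.045, 0.024, 0.003)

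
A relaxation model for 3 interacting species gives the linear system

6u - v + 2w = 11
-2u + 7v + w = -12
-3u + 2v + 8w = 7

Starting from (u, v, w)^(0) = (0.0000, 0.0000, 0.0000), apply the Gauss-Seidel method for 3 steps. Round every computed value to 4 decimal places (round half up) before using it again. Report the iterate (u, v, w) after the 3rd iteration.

(0.9923, -1.6705, 1.6647)

Iteration 1:
  u = (11 - (-1)·0.0000 - (2)·0.0000) / (6) = 1.8333
  v = (-12 - (-2)·1.8333 - (1)·0.0000) / (7) = -1.1905
  w = (7 - (-3)·1.8333 - (2)·-1.1905) / (8) = 1.8601
Iteration 2:
  u = (11 - (-1)·-1.1905 - (2)·1.8601) / (6) = 1.0149
  v = (-12 - (-2)·1.0149 - (1)·1.8601) / (7) = -1.6900
  w = (7 - (-3)·1.0149 - (2)·-1.6900) / (8) = 1.6781
Iteration 3:
  u = (11 - (-1)·-1.6900 - (2)·1.6781) / (6) = 0.9923
  v = (-12 - (-2)·0.9923 - (1)·1.6781) / (7) = -1.6705
  w = (7 - (-3)·0.9923 - (2)·-1.6705) / (8) = 1.6647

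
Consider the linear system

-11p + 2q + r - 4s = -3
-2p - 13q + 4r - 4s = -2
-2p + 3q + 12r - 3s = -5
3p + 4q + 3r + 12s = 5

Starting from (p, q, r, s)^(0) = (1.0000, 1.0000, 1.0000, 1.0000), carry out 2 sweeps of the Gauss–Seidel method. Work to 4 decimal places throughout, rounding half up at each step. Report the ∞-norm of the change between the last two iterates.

0.1603

Iteration 1:
  p = (-3 - (2)·1.0000 - (1)·1.0000 - (-4)·1.0000) / (-11) = 0.1818
  q = (-2 - (-2)·0.1818 - (4)·1.0000 - (-4)·1.0000) / (-13) = 0.1259
  r = (-5 - (-2)·0.1818 - (3)·0.1259 - (-3)·1.0000) / (12) = -0.1678
  s = (5 - (3)·0.1818 - (4)·0.1259 - (3)·-0.1678) / (12) = 0.3712
Iteration 2:
  p = (-3 - (2)·0.1259 - (1)·-0.1678 - (-4)·0.3712) / (-11) = 0.1454
  q = (-2 - (-2)·0.1454 - (4)·-0.1678 - (-4)·0.3712) / (-13) = -0.0344
  r = (-5 - (-2)·0.1454 - (3)·-0.0344 - (-3)·0.3712) / (12) = -0.2910
  s = (5 - (3)·0.1454 - (4)·-0.0344 - (3)·-0.2910) / (12) = 0.4645
Change: (-0.0364, -0.1603, -0.1232, 0.0933) → max |·| = 0.1603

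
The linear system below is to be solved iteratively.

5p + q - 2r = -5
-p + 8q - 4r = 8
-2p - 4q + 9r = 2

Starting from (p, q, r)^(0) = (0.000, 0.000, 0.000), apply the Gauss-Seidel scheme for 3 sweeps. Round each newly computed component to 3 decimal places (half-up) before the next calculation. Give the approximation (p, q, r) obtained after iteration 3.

Iteration 1:
  p = (-5 - (1)·0.000 - (-2)·0.000) / (5) = -1.000
  q = (8 - (-1)·-1.000 - (-4)·0.000) / (8) = 0.875
  r = (2 - (-2)·-1.000 - (-4)·0.875) / (9) = 0.389
Iteration 2:
  p = (-5 - (1)·0.875 - (-2)·0.389) / (5) = -1.019
  q = (8 - (-1)·-1.019 - (-4)·0.389) / (8) = 1.067
  r = (2 - (-2)·-1.019 - (-4)·1.067) / (9) = 0.470
Iteration 3:
  p = (-5 - (1)·1.067 - (-2)·0.470) / (5) = -1.025
  q = (8 - (-1)·-1.025 - (-4)·0.470) / (8) = 1.107
  r = (2 - (-2)·-1.025 - (-4)·1.107) / (9) = 0.486

(-1.025, 1.107, 0.486)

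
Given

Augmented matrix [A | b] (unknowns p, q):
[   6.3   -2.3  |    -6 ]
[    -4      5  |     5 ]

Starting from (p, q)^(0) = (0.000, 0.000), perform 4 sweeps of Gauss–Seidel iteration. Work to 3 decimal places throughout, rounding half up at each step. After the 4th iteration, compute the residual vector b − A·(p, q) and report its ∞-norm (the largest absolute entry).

Iteration 1:
  p = (-6 - (-2.3)·0.000) / (6.3) = -0.952
  q = (5 - (-4)·-0.952) / (5) = 0.238
Iteration 2:
  p = (-6 - (-2.3)·0.238) / (6.3) = -0.865
  q = (5 - (-4)·-0.865) / (5) = 0.308
Iteration 3:
  p = (-6 - (-2.3)·0.308) / (6.3) = -0.840
  q = (5 - (-4)·-0.840) / (5) = 0.328
Iteration 4:
  p = (-6 - (-2.3)·0.328) / (6.3) = -0.833
  q = (5 - (-4)·-0.833) / (5) = 0.334
Residual b − A·x = (0.016, -0.002); ∞-norm = 0.016

0.016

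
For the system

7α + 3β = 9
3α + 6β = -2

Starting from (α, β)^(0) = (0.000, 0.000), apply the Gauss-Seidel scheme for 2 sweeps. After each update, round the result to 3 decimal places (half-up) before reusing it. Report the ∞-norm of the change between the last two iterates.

0.418

Iteration 1:
  α = (9 - (3)·0.000) / (7) = 1.286
  β = (-2 - (3)·1.286) / (6) = -0.976
Iteration 2:
  α = (9 - (3)·-0.976) / (7) = 1.704
  β = (-2 - (3)·1.704) / (6) = -1.185
Change: (0.418, -0.209) → max |·| = 0.418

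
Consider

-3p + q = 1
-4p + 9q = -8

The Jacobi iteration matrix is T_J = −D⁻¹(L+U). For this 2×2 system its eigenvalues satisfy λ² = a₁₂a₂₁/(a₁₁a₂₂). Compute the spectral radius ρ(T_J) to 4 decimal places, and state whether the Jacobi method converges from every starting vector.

0.3849

a₁₂a₂₁/(a₁₁a₂₂) = (1)·(-4) / ((-3)·(9)) = 0.148148
ρ = √|0.148148| = √0.148148 = 0.3849
ρ < 1, so Jacobi converges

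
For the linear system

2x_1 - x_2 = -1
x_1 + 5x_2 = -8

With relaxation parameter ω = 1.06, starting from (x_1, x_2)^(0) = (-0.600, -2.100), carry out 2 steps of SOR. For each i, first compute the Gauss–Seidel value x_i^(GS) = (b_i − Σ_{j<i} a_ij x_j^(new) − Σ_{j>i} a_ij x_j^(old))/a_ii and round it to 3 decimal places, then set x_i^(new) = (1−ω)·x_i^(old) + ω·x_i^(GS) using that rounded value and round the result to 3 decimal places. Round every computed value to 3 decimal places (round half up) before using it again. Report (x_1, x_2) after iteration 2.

Iteration 1:
  x_1: GS value = (-1 - (-1)·-2.100) / (2) = -1.550;  x_1 ← (1−ω)·-0.600 + ω·-1.550 = -1.607
  x_2: GS value = (-8 - (1)·-1.607) / (5) = -1.279;  x_2 ← (1−ω)·-2.100 + ω·-1.279 = -1.230
Iteration 2:
  x_1: GS value = (-1 - (-1)·-1.230) / (2) = -1.115;  x_1 ← (1−ω)·-1.607 + ω·-1.115 = -1.085
  x_2: GS value = (-8 - (1)·-1.085) / (5) = -1.383;  x_2 ← (1−ω)·-1.230 + ω·-1.383 = -1.392

(-1.085, -1.392)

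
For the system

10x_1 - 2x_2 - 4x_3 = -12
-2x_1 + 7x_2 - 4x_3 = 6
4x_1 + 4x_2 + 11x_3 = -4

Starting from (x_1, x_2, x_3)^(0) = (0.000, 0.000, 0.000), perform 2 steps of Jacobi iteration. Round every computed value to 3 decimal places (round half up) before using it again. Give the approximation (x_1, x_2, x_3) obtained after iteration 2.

Iteration 1:
  x_1 = (-12 - (-2)·0.000 - (-4)·0.000) / (10) = -1.200
  x_2 = (6 - (-2)·0.000 - (-4)·0.000) / (7) = 0.857
  x_3 = (-4 - (4)·0.000 - (4)·0.000) / (11) = -0.364
Iteration 2:
  x_1 = (-12 - (-2)·0.857 - (-4)·-0.364) / (10) = -1.174
  x_2 = (6 - (-2)·-1.200 - (-4)·-0.364) / (7) = 0.306
  x_3 = (-4 - (4)·-1.200 - (4)·0.857) / (11) = -0.239

(-1.174, 0.306, -0.239)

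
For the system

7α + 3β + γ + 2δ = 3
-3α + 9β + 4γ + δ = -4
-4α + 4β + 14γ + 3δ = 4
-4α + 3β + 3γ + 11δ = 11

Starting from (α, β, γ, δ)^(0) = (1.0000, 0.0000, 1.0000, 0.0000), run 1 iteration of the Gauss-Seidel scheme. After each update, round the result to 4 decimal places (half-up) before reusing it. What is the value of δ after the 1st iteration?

Iteration 1:
  α = (3 - (3)·0.0000 - (1)·1.0000 - (2)·0.0000) / (7) = 0.2857
  β = (-4 - (-3)·0.2857 - (4)·1.0000 - (1)·0.0000) / (9) = -0.7937
  γ = (4 - (-4)·0.2857 - (4)·-0.7937 - (3)·0.0000) / (14) = 0.5941
  δ = (11 - (-4)·0.2857 - (3)·-0.7937 - (3)·0.5941) / (11) = 1.1583

1.1583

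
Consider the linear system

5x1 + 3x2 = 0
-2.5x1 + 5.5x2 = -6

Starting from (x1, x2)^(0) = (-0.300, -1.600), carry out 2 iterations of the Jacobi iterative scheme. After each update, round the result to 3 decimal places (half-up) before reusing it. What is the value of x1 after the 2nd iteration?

Iteration 1:
  x1 = (0 - (3)·-1.600) / (5) = 0.960
  x2 = (-6 - (-2.5)·-0.300) / (5.5) = -1.227
Iteration 2:
  x1 = (0 - (3)·-1.227) / (5) = 0.736
  x2 = (-6 - (-2.5)·0.960) / (5.5) = -0.655

0.736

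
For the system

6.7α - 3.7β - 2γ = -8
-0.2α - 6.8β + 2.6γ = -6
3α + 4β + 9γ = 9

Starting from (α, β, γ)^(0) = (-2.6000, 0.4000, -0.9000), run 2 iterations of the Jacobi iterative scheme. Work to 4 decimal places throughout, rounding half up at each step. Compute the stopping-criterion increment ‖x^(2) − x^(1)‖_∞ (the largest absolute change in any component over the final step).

Iteration 1:
  α = (-8 - (-3.7)·0.4000 - (-2)·-0.9000) / (6.7) = -1.2418
  β = (-6 - (-0.2)·-2.6000 - (2.6)·-0.9000) / (-6.8) = 0.6147
  γ = (9 - (3)·-2.6000 - (4)·0.4000) / (9) = 1.6889
Iteration 2:
  α = (-8 - (-3.7)·0.6147 - (-2)·1.6889) / (6.7) = -0.3504
  β = (-6 - (-0.2)·-1.2418 - (2.6)·1.6889) / (-6.8) = 1.5646
  γ = (9 - (3)·-1.2418 - (4)·0.6147) / (9) = 1.1407
Change: (0.8914, 0.9499, -0.5482) → max |·| = 0.9499

0.9499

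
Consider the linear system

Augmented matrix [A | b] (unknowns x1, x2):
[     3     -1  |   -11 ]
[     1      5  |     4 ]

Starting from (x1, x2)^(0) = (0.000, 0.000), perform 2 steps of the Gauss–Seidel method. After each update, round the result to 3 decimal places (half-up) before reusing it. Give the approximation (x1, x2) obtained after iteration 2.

(-3.156, 1.431)

Iteration 1:
  x1 = (-11 - (-1)·0.000) / (3) = -3.667
  x2 = (4 - (1)·-3.667) / (5) = 1.533
Iteration 2:
  x1 = (-11 - (-1)·1.533) / (3) = -3.156
  x2 = (4 - (1)·-3.156) / (5) = 1.431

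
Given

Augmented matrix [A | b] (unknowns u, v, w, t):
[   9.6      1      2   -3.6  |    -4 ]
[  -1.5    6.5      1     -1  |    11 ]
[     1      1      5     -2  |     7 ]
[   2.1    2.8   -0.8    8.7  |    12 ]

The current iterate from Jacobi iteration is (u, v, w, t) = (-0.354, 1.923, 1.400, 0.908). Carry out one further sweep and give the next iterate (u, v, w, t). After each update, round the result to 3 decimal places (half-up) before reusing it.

One sweep:
  u = (-4 - (1)·1.923 - (2)·1.400 - (-3.6)·0.908) / (9.6) = -0.568
  v = (11 - (-1.5)·-0.354 - (1)·1.400 - (-1)·0.908) / (6.5) = 1.535
  w = (7 - (1)·-0.354 - (1)·1.923 - (-2)·0.908) / (5) = 1.449
  t = (12 - (2.1)·-0.354 - (2.8)·1.923 - (-0.8)·1.400) / (8.7) = 0.975

(-0.568, 1.535, 1.449, 0.975)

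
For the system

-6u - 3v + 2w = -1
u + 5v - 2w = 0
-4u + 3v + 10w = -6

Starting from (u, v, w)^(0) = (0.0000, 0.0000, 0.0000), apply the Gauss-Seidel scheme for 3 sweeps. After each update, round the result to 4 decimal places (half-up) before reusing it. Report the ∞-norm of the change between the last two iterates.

Iteration 1:
  u = (-1 - (-3)·0.0000 - (2)·0.0000) / (-6) = 0.1667
  v = (0 - (1)·0.1667 - (-2)·0.0000) / (5) = -0.0333
  w = (-6 - (-4)·0.1667 - (3)·-0.0333) / (10) = -0.5233
Iteration 2:
  u = (-1 - (-3)·-0.0333 - (2)·-0.5233) / (-6) = 0.0089
  v = (0 - (1)·0.0089 - (-2)·-0.5233) / (5) = -0.2111
  w = (-6 - (-4)·0.0089 - (3)·-0.2111) / (10) = -0.5331
Iteration 3:
  u = (-1 - (-3)·-0.2111 - (2)·-0.5331) / (-6) = 0.0945
  v = (0 - (1)·0.0945 - (-2)·-0.5331) / (5) = -0.2321
  w = (-6 - (-4)·0.0945 - (3)·-0.2321) / (10) = -0.4926
Change: (0.0856, -0.0210, 0.0405) → max |·| = 0.0856

0.0856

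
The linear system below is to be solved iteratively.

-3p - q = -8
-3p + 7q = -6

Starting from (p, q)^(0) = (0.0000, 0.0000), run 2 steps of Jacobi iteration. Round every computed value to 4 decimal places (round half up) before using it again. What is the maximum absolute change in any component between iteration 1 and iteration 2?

Iteration 1:
  p = (-8 - (-1)·0.0000) / (-3) = 2.6667
  q = (-6 - (-3)·0.0000) / (7) = -0.8571
Iteration 2:
  p = (-8 - (-1)·-0.8571) / (-3) = 2.9524
  q = (-6 - (-3)·2.6667) / (7) = 0.2857
Change: (0.2857, 1.1428) → max |·| = 1.1428

1.1428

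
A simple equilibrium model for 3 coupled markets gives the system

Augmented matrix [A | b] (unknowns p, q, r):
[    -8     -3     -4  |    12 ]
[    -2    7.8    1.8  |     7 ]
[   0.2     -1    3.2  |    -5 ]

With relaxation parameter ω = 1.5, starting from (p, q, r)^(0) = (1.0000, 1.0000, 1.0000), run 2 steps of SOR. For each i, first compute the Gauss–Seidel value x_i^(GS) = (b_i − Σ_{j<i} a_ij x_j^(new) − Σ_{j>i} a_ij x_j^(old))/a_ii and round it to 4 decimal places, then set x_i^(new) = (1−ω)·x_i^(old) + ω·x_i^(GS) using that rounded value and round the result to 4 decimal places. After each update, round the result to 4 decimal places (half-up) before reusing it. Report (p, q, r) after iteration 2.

Iteration 1:
  p: GS value = (12 - (-3)·1.0000 - (-4)·1.0000) / (-8) = -2.3750;  p ← (1−ω)·1.0000 + ω·-2.3750 = -4.0625
  q: GS value = (7 - (-2)·-4.0625 - (1.8)·1.0000) / (7.8) = -0.3750;  q ← (1−ω)·1.0000 + ω·-0.3750 = -1.0625
  r: GS value = (-5 - (0.2)·-4.0625 - (-1)·-1.0625) / (3.2) = -1.6406;  r ← (1−ω)·1.0000 + ω·-1.6406 = -2.9609
Iteration 2:
  p: GS value = (12 - (-3)·-1.0625 - (-4)·-2.9609) / (-8) = 0.3789;  p ← (1−ω)·-4.0625 + ω·0.3789 = 2.5996
  q: GS value = (7 - (-2)·2.5996 - (1.8)·-2.9609) / (7.8) = 2.2473;  q ← (1−ω)·-1.0625 + ω·2.2473 = 3.9022
  r: GS value = (-5 - (0.2)·2.5996 - (-1)·3.9022) / (3.2) = -0.5055;  r ← (1−ω)·-2.9609 + ω·-0.5055 = 0.7222

(2.5996, 3.9022, 0.7222)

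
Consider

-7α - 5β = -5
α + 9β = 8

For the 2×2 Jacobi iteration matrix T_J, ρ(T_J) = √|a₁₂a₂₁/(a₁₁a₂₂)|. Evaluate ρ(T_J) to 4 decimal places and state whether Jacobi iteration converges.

a₁₂a₂₁/(a₁₁a₂₂) = (-5)·(1) / ((-7)·(9)) = 0.079365
ρ = √|0.079365| = √0.079365 = 0.2817
ρ < 1, so Jacobi converges

0.2817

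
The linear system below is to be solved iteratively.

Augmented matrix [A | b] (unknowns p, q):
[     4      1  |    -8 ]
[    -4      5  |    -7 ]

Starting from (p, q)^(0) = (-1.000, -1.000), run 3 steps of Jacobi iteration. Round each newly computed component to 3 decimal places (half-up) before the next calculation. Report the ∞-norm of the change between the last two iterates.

0.240

Iteration 1:
  p = (-8 - (1)·-1.000) / (4) = -1.750
  q = (-7 - (-4)·-1.000) / (5) = -2.200
Iteration 2:
  p = (-8 - (1)·-2.200) / (4) = -1.450
  q = (-7 - (-4)·-1.750) / (5) = -2.800
Iteration 3:
  p = (-8 - (1)·-2.800) / (4) = -1.300
  q = (-7 - (-4)·-1.450) / (5) = -2.560
Change: (0.150, 0.240) → max |·| = 0.240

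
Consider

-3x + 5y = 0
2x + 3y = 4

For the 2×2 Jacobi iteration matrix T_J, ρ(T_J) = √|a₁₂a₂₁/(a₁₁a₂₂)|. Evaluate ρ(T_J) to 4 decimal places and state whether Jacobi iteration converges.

1.0541

a₁₂a₂₁/(a₁₁a₂₂) = (5)·(2) / ((-3)·(3)) = -1.111111
ρ = √|-1.111111| = √1.111111 = 1.0541
ρ > 1, so Jacobi diverges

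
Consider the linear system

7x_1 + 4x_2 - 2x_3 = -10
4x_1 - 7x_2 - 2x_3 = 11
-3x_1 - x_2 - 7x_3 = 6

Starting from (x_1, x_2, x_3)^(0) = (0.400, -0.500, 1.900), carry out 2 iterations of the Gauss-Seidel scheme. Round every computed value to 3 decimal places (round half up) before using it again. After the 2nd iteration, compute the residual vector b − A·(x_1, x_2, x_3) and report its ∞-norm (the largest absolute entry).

4.296

Iteration 1:
  x_1 = (-10 - (4)·-0.500 - (-2)·1.900) / (7) = -0.600
  x_2 = (11 - (4)·-0.600 - (-2)·1.900) / (-7) = -2.457
  x_3 = (6 - (-3)·-0.600 - (-1)·-2.457) / (-7) = -0.249
Iteration 2:
  x_1 = (-10 - (4)·-2.457 - (-2)·-0.249) / (7) = -0.096
  x_2 = (11 - (4)·-0.096 - (-2)·-0.249) / (-7) = -1.555
  x_3 = (6 - (-3)·-0.096 - (-1)·-1.555) / (-7) = -0.594
Residual b − A·x = (-4.296, -0.689, -0.001); ∞-norm = 4.296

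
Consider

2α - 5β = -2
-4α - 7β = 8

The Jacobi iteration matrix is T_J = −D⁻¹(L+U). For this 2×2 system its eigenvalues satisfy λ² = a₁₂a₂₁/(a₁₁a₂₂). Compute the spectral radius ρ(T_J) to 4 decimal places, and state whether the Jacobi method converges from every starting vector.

1.1952

a₁₂a₂₁/(a₁₁a₂₂) = (-5)·(-4) / ((2)·(-7)) = -1.428571
ρ = √|-1.428571| = √1.428571 = 1.1952
ρ > 1, so Jacobi diverges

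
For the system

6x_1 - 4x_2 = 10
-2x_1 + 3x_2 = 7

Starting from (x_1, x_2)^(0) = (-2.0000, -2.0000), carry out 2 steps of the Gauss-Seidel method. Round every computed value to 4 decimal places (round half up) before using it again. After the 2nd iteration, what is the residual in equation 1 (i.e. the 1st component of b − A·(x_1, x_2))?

Iteration 1:
  x_1 = (10 - (-4)·-2.0000) / (6) = 0.3333
  x_2 = (7 - (-2)·0.3333) / (3) = 2.5555
Iteration 2:
  x_1 = (10 - (-4)·2.5555) / (6) = 3.3703
  x_2 = (7 - (-2)·3.3703) / (3) = 4.5802
Residual b − A·x = (8.0990, 0.0000)

8.0990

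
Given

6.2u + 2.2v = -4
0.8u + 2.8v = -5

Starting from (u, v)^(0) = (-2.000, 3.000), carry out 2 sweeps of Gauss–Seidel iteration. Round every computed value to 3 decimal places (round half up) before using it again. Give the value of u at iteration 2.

Iteration 1:
  u = (-4 - (2.2)·3.000) / (6.2) = -1.710
  v = (-5 - (0.8)·-1.710) / (2.8) = -1.297
Iteration 2:
  u = (-4 - (2.2)·-1.297) / (6.2) = -0.185
  v = (-5 - (0.8)·-0.185) / (2.8) = -1.733

-0.185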